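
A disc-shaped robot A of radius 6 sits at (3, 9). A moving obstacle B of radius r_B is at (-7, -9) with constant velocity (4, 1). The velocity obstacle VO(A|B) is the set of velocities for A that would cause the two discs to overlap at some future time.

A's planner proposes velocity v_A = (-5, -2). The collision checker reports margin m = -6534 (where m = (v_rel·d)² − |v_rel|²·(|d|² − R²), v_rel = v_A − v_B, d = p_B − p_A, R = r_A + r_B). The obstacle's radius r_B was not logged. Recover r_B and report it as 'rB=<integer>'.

m = -6534
d = (-10, -18);  v_rel = (-9, -3),  |v_rel|² = 90
v_rel×d = (-9)·(-18) − (-3)·(-10) = 132
since m = R²·90 − 132²:  R² = (17424 + -6534) / 90 = 121
R = √121 = 11  ⇒  r_B = 11 − 6 = 5

rB=5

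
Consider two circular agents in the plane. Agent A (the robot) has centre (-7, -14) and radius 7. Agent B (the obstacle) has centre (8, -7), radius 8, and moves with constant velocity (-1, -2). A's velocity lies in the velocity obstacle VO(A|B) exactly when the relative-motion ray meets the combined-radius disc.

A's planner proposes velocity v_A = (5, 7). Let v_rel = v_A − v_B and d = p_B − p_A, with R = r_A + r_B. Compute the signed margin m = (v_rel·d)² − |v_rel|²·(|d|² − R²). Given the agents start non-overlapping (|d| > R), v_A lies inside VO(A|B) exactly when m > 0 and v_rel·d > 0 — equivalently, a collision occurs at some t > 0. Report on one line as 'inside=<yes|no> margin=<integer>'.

d = (15, 7),  |d|² = 274;  R = 7+8 = 15,  c = 274−15² = 49
v_rel = (6, 9),  |v_rel|² = 117;  v_rel·d = (6)·(15) + (9)·(7) = 153
117·t² − 306·t + 49 = 0  ⇒  m = 153² − 117·49 = 17676
m = 17676 > 0,  v_rel·d = 153 > 0  ⇒  inside

inside=yes margin=17676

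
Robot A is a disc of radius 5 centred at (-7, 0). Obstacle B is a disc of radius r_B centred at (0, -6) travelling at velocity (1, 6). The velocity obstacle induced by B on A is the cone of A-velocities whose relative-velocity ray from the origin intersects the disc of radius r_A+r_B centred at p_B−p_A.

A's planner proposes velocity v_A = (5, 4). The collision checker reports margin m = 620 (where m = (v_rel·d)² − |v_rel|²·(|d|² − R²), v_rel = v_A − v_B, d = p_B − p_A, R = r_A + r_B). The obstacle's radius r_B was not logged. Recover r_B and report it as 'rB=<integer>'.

m = 620
d = (7, -6);  v_rel = (4, -2),  |v_rel|² = 20
v_rel×d = (4)·(-6) − (-2)·(7) = -10
since m = R²·20 − (-10)²:  R² = (100 + 620) / 20 = 36
R = √36 = 6  ⇒  r_B = 6 − 5 = 1

rB=1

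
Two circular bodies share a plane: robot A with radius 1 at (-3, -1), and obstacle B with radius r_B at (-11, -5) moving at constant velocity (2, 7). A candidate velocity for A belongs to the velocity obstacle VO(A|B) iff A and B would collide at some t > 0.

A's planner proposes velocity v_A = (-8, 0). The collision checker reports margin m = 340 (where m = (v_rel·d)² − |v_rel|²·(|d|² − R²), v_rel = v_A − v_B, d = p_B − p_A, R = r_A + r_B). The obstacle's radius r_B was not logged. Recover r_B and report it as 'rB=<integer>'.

m = 340
d = (-8, -4);  v_rel = (-10, -7),  |v_rel|² = 149
v_rel×d = (-10)·(-4) − (-7)·(-8) = -16
since m = R²·149 − (-16)²:  R² = (256 + 340) / 149 = 4
R = √4 = 2  ⇒  r_B = 2 − 1 = 1

rB=1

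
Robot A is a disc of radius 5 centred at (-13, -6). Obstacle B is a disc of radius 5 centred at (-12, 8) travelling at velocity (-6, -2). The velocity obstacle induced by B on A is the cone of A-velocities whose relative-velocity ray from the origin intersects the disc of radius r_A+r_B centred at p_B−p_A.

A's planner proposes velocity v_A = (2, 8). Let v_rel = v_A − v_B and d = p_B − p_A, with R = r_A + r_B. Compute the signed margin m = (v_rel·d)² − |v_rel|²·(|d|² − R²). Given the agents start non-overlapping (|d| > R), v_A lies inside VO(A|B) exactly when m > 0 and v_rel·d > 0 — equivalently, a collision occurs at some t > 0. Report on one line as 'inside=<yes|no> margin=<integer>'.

d = (1, 14),  |d|² = 197;  R = 5+5 = 10,  c = 197−10² = 97
v_rel = (8, 10),  |v_rel|² = 164;  v_rel·d = (8)·(1) + (10)·(14) = 148
164·t² − 296·t + 97 = 0  ⇒  m = 148² − 164·97 = 5996
m = 5996 > 0,  v_rel·d = 148 > 0  ⇒  inside

inside=yes margin=5996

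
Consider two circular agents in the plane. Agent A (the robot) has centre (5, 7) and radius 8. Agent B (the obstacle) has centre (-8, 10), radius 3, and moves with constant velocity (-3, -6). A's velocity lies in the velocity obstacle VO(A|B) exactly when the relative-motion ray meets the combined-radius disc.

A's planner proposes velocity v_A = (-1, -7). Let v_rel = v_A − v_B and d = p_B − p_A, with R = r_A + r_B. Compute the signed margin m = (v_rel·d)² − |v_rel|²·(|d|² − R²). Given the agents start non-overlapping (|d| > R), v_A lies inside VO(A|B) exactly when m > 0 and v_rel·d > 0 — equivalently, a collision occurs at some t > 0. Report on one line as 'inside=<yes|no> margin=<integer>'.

d = (-13, 3),  |d|² = 178;  R = 8+3 = 11,  c = 178−11² = 57
v_rel = (2, -1),  |v_rel|² = 5;  v_rel·d = (2)·(-13) + (-1)·(3) = -29
5·t² + 58·t + 57 = 0  ⇒  m = (-29)² − 5·57 = 556
m = 556 > 0,  v_rel·d = -29 < 0  ⇒  outside

inside=no margin=556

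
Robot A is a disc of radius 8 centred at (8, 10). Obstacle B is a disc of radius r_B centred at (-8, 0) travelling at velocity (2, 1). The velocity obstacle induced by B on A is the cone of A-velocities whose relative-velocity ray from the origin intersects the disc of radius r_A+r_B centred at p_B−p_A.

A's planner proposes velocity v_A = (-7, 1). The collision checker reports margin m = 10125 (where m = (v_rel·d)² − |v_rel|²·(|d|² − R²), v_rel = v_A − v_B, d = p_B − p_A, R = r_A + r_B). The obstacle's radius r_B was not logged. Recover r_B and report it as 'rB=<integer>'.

m = 10125
d = (-16, -10);  v_rel = (-9, 0),  |v_rel|² = 81
v_rel×d = (-9)·(-10) − (0)·(-16) = 90
since m = R²·81 − 90²:  R² = (8100 + 10125) / 81 = 225
R = √225 = 15  ⇒  r_B = 15 − 8 = 7

rB=7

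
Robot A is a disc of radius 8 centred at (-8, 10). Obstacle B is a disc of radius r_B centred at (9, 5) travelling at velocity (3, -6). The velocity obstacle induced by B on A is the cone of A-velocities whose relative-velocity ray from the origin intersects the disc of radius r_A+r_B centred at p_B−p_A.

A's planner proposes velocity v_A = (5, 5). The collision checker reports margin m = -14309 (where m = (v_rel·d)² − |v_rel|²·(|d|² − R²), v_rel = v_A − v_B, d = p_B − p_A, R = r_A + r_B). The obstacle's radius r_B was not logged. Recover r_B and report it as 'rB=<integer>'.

m = -14309
d = (17, -5);  v_rel = (2, 11),  |v_rel|² = 125
v_rel×d = (2)·(-5) − (11)·(17) = -197
since m = R²·125 − (-197)²:  R² = (38809 + -14309) / 125 = 196
R = √196 = 14  ⇒  r_B = 14 − 8 = 6

rB=6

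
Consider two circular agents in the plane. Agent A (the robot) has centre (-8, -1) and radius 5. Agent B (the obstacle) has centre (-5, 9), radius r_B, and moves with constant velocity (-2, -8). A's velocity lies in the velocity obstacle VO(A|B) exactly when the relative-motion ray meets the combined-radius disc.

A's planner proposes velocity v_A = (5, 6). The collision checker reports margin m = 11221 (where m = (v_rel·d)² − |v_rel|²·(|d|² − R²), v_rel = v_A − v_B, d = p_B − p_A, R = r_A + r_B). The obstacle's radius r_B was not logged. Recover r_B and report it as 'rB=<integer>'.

m = 11221
d = (3, 10);  v_rel = (7, 14),  |v_rel|² = 245
v_rel×d = (7)·(10) − (14)·(3) = 28
since m = R²·245 − 28²:  R² = (784 + 11221) / 245 = 49
R = √49 = 7  ⇒  r_B = 7 − 5 = 2

rB=2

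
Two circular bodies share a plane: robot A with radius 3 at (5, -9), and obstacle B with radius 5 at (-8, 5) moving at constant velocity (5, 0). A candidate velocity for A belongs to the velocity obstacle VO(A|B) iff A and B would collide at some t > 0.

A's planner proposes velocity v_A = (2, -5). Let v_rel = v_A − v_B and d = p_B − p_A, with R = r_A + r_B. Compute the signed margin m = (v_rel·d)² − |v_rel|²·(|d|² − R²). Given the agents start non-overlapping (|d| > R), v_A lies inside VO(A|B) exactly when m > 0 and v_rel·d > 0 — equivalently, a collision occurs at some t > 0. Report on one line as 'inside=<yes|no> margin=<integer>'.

d = (-13, 14),  |d|² = 365;  R = 3+5 = 8,  c = 365−8² = 301
v_rel = (-3, -5),  |v_rel|² = 34;  v_rel·d = (-3)·(-13) + (-5)·(14) = -31
34·t² + 62·t + 301 = 0  ⇒  m = (-31)² − 34·301 = -9273
m = -9273 < 0,  v_rel·d = -31 < 0  ⇒  outside

inside=no margin=-9273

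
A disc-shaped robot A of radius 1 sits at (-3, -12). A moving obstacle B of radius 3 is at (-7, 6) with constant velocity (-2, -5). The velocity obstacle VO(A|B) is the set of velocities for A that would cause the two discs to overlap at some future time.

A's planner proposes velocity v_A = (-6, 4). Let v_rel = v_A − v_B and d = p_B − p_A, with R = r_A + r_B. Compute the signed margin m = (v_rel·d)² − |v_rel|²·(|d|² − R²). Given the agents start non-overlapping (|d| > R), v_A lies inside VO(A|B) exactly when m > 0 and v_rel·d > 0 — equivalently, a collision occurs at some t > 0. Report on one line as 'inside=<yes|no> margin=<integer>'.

d = (-4, 18),  |d|² = 340;  R = 1+3 = 4,  c = 340−4² = 324
v_rel = (-4, 9),  |v_rel|² = 97;  v_rel·d = (-4)·(-4) + (9)·(18) = 178
97·t² − 356·t + 324 = 0  ⇒  m = 178² − 97·324 = 256
m = 256 > 0,  v_rel·d = 178 > 0  ⇒  inside

inside=yes margin=256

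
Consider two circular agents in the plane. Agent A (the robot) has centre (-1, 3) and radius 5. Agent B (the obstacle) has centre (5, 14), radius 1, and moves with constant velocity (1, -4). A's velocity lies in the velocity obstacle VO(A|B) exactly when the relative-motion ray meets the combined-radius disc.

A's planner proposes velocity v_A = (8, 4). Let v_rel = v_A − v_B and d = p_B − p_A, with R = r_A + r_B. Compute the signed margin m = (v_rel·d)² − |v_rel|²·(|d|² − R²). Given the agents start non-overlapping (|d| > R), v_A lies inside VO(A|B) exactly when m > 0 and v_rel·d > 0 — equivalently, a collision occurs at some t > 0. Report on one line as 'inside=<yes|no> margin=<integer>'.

d = (6, 11),  |d|² = 157;  R = 5+1 = 6,  c = 157−6² = 121
v_rel = (7, 8),  |v_rel|² = 113;  v_rel·d = (7)·(6) + (8)·(11) = 130
113·t² − 260·t + 121 = 0  ⇒  m = 130² − 113·121 = 3227
m = 3227 > 0,  v_rel·d = 130 > 0  ⇒  inside

inside=yes margin=3227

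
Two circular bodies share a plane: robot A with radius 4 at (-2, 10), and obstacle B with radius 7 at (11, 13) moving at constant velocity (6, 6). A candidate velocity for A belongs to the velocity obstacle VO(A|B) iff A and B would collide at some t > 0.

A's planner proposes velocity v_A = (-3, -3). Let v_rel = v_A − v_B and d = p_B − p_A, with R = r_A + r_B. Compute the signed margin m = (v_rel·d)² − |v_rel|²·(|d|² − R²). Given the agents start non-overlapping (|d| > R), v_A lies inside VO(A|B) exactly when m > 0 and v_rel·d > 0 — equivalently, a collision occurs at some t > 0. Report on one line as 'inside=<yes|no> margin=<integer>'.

d = (13, 3),  |d|² = 178;  R = 4+7 = 11,  c = 178−11² = 57
v_rel = (-9, -9),  |v_rel|² = 162;  v_rel·d = (-9)·(13) + (-9)·(3) = -144
162·t² + 288·t + 57 = 0  ⇒  m = (-144)² − 162·57 = 11502
m = 11502 > 0,  v_rel·d = -144 < 0  ⇒  outside

inside=no margin=11502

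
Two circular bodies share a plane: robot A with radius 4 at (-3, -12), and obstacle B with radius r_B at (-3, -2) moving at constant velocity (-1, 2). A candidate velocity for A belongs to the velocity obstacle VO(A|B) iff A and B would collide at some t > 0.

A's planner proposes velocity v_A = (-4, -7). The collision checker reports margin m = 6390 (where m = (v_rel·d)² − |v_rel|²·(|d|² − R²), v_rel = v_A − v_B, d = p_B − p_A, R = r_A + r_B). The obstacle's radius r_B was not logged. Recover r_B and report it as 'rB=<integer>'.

m = 6390
d = (0, 10);  v_rel = (-3, -9),  |v_rel|² = 90
v_rel×d = (-3)·(10) − (-9)·(0) = -30
since m = R²·90 − (-30)²:  R² = (900 + 6390) / 90 = 81
R = √81 = 9  ⇒  r_B = 9 − 4 = 5

rB=5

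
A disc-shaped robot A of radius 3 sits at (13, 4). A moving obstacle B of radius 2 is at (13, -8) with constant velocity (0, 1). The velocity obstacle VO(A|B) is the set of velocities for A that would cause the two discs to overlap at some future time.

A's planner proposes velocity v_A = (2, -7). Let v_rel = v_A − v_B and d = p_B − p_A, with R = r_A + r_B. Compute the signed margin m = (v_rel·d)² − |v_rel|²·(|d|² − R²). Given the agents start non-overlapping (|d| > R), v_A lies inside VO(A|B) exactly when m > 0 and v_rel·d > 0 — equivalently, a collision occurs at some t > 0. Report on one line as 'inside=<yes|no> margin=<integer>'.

d = (0, -12),  |d|² = 144;  R = 3+2 = 5,  c = 144−5² = 119
v_rel = (2, -8),  |v_rel|² = 68;  v_rel·d = (2)·(0) + (-8)·(-12) = 96
68·t² − 192·t + 119 = 0  ⇒  m = 96² − 68·119 = 1124
m = 1124 > 0,  v_rel·d = 96 > 0  ⇒  inside

inside=yes margin=1124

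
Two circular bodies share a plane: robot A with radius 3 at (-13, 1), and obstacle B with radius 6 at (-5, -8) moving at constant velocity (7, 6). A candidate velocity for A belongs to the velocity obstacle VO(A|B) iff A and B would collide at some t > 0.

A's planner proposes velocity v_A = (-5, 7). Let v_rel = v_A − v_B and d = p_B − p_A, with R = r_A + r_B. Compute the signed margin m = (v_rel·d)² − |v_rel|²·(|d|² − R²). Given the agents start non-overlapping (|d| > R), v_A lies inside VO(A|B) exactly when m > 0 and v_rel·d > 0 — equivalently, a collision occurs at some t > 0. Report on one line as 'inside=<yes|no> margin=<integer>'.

d = (8, -9),  |d|² = 145;  R = 3+6 = 9,  c = 145−9² = 64
v_rel = (-12, 1),  |v_rel|² = 145;  v_rel·d = (-12)·(8) + (1)·(-9) = -105
145·t² + 210·t + 64 = 0  ⇒  m = (-105)² − 145·64 = 1745
m = 1745 > 0,  v_rel·d = -105 < 0  ⇒  outside

inside=no margin=1745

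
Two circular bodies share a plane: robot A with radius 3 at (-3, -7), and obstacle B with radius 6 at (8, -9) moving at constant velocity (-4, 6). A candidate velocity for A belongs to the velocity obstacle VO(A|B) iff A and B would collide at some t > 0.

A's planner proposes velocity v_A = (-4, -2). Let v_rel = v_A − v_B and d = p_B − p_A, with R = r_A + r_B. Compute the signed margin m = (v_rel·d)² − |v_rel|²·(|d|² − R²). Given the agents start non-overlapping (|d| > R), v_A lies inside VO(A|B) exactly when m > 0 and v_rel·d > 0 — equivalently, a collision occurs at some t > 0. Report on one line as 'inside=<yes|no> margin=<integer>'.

d = (11, -2),  |d|² = 125;  R = 3+6 = 9,  c = 125−9² = 44
v_rel = (0, -8),  |v_rel|² = 64;  v_rel·d = (0)·(11) + (-8)·(-2) = 16
64·t² − 32·t + 44 = 0  ⇒  m = 16² − 64·44 = -2560
m = -2560 < 0,  v_rel·d = 16 > 0  ⇒  outside

inside=no margin=-2560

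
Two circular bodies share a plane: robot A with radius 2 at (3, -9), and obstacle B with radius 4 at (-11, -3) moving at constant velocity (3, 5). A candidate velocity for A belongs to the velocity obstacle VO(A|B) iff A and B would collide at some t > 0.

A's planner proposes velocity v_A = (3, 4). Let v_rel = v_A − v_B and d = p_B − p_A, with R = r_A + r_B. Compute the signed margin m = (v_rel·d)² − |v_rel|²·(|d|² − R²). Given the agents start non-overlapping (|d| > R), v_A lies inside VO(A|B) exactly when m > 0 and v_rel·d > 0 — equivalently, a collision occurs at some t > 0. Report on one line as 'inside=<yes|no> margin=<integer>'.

d = (-14, 6),  |d|² = 232;  R = 2+4 = 6,  c = 232−6² = 196
v_rel = (0, -1),  |v_rel|² = 1;  v_rel·d = (0)·(-14) + (-1)·(6) = -6
1·t² + 12·t + 196 = 0  ⇒  m = (-6)² − 1·196 = -160
m = -160 < 0,  v_rel·d = -6 < 0  ⇒  outside

inside=no margin=-160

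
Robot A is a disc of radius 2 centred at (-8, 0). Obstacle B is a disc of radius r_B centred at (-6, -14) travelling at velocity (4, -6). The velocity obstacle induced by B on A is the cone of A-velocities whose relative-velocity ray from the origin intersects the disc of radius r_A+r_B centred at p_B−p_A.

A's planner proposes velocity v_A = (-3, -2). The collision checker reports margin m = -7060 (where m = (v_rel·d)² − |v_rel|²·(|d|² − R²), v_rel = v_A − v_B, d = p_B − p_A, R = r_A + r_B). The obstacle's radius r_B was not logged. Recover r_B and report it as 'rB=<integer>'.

m = -7060
d = (2, -14);  v_rel = (-7, 4),  |v_rel|² = 65
v_rel×d = (-7)·(-14) − (4)·(2) = 90
since m = R²·65 − 90²:  R² = (8100 + -7060) / 65 = 16
R = √16 = 4  ⇒  r_B = 4 − 2 = 2

rB=2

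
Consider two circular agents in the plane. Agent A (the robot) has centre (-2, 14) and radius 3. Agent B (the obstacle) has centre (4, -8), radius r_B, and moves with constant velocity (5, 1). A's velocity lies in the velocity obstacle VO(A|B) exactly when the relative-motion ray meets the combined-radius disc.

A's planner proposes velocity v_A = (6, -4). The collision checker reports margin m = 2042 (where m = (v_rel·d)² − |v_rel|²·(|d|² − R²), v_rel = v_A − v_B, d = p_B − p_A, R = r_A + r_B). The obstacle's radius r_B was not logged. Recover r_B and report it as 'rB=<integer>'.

m = 2042
d = (6, -22);  v_rel = (1, -5),  |v_rel|² = 26
v_rel×d = (1)·(-22) − (-5)·(6) = 8
since m = R²·26 − 8²:  R² = (64 + 2042) / 26 = 81
R = √81 = 9  ⇒  r_B = 9 − 3 = 6

rB=6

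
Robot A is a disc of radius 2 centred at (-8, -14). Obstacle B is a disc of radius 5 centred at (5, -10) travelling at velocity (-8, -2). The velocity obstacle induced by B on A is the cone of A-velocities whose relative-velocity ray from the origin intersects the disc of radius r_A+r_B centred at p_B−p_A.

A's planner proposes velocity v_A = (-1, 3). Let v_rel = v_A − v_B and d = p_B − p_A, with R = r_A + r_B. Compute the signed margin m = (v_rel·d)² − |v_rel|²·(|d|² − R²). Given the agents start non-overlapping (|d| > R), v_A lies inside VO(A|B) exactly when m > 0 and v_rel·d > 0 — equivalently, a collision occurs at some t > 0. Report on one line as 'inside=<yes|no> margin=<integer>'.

d = (13, 4),  |d|² = 185;  R = 2+5 = 7,  c = 185−7² = 136
v_rel = (7, 5),  |v_rel|² = 74;  v_rel·d = (7)·(13) + (5)·(4) = 111
74·t² − 222·t + 136 = 0  ⇒  m = 111² − 74·136 = 2257
m = 2257 > 0,  v_rel·d = 111 > 0  ⇒  inside

inside=yes margin=2257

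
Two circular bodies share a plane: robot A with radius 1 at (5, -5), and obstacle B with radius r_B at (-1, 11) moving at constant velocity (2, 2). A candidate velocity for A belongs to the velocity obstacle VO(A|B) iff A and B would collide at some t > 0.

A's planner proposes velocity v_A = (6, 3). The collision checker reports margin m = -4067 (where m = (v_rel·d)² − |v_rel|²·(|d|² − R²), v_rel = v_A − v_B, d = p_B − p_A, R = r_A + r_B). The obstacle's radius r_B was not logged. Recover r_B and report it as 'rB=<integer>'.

m = -4067
d = (-6, 16);  v_rel = (4, 1),  |v_rel|² = 17
v_rel×d = (4)·(16) − (1)·(-6) = 70
since m = R²·17 − 70²:  R² = (4900 + -4067) / 17 = 49
R = √49 = 7  ⇒  r_B = 7 − 1 = 6

rB=6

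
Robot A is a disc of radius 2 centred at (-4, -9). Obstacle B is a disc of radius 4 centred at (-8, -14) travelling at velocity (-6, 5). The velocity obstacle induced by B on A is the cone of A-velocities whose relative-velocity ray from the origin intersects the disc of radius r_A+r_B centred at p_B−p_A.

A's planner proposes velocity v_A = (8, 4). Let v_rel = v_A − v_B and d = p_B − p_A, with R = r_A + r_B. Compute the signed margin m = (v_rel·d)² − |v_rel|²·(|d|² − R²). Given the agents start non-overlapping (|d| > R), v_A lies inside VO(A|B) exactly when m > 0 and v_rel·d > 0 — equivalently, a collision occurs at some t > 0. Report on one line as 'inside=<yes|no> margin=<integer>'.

d = (-4, -5),  |d|² = 41;  R = 2+4 = 6,  c = 41−6² = 5
v_rel = (14, -1),  |v_rel|² = 197;  v_rel·d = (14)·(-4) + (-1)·(-5) = -51
197·t² + 102·t + 5 = 0  ⇒  m = (-51)² − 197·5 = 1616
m = 1616 > 0,  v_rel·d = -51 < 0  ⇒  outside

inside=no margin=1616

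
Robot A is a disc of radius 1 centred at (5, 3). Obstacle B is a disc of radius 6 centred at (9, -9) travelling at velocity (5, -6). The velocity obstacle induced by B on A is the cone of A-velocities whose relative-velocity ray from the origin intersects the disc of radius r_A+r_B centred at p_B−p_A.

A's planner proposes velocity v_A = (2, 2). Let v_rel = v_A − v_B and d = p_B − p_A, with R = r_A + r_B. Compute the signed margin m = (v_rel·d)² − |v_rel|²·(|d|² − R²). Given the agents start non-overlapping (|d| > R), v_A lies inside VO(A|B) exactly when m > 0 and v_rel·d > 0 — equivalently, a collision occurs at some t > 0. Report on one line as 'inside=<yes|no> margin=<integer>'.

d = (4, -12),  |d|² = 160;  R = 1+6 = 7,  c = 160−7² = 111
v_rel = (-3, 8),  |v_rel|² = 73;  v_rel·d = (-3)·(4) + (8)·(-12) = -108
73·t² + 216·t + 111 = 0  ⇒  m = (-108)² − 73·111 = 3561
m = 3561 > 0,  v_rel·d = -108 < 0  ⇒  outside

inside=no margin=3561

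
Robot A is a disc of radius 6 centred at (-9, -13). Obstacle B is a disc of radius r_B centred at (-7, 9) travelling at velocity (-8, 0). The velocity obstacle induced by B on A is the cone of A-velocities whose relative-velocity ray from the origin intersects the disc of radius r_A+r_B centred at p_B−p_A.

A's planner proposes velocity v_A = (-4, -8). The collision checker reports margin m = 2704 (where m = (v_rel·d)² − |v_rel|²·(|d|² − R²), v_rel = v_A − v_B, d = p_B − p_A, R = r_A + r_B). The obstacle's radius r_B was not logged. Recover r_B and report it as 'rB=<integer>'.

m = 2704
d = (2, 22);  v_rel = (4, -8),  |v_rel|² = 80
v_rel×d = (4)·(22) − (-8)·(2) = 104
since m = R²·80 − 104²:  R² = (10816 + 2704) / 80 = 169
R = √169 = 13  ⇒  r_B = 13 − 6 = 7

rB=7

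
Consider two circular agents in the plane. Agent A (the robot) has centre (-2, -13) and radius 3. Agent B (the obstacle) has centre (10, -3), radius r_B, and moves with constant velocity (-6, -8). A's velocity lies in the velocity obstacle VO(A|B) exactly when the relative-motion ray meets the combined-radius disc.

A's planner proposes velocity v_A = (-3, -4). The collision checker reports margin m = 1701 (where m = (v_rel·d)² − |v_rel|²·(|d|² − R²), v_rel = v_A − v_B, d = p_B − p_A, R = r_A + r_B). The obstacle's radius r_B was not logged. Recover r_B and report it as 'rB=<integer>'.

m = 1701
d = (12, 10);  v_rel = (3, 4),  |v_rel|² = 25
v_rel×d = (3)·(10) − (4)·(12) = -18
since m = R²·25 − (-18)²:  R² = (324 + 1701) / 25 = 81
R = √81 = 9  ⇒  r_B = 9 − 3 = 6

rB=6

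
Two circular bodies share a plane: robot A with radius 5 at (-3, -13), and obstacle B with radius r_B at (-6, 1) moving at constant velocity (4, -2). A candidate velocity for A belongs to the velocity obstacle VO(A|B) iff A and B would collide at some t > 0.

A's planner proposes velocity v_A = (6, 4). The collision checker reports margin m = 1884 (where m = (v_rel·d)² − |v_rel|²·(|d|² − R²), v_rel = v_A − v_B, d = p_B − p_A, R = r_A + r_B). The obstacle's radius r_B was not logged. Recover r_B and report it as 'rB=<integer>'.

m = 1884
d = (-3, 14);  v_rel = (2, 6),  |v_rel|² = 40
v_rel×d = (2)·(14) − (6)·(-3) = 46
since m = R²·40 − 46²:  R² = (2116 + 1884) / 40 = 100
R = √100 = 10  ⇒  r_B = 10 − 5 = 5

rB=5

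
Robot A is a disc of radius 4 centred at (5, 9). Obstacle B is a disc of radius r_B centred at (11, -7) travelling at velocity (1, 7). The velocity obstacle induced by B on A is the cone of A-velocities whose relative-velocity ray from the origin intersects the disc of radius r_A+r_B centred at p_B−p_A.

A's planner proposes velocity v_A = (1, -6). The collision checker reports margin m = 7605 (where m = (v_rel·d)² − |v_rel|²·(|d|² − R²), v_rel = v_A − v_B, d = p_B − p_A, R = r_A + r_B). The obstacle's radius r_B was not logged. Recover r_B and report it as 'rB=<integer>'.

m = 7605
d = (6, -16);  v_rel = (0, -13),  |v_rel|² = 169
v_rel×d = (0)·(-16) − (-13)·(6) = 78
since m = R²·169 − 78²:  R² = (6084 + 7605) / 169 = 81
R = √81 = 9  ⇒  r_B = 9 − 4 = 5

rB=5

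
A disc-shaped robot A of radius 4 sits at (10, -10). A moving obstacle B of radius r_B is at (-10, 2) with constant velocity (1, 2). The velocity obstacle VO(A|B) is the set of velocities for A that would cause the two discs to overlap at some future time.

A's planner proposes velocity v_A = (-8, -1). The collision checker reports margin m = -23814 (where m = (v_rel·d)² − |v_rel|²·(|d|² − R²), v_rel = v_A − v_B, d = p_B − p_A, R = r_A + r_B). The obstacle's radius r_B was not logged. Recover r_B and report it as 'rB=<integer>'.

m = -23814
d = (-20, 12);  v_rel = (-9, -3),  |v_rel|² = 90
v_rel×d = (-9)·(12) − (-3)·(-20) = -168
since m = R²·90 − (-168)²:  R² = (28224 + -23814) / 90 = 49
R = √49 = 7  ⇒  r_B = 7 − 4 = 3

rB=3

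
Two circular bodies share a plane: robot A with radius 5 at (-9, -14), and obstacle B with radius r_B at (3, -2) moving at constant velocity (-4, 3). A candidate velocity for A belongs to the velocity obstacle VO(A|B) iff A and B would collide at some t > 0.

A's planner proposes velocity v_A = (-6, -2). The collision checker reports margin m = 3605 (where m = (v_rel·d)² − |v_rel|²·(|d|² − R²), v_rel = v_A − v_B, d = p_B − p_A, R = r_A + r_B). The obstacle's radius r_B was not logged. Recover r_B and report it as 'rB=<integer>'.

m = 3605
d = (12, 12);  v_rel = (-2, -5),  |v_rel|² = 29
v_rel×d = (-2)·(12) − (-5)·(12) = 36
since m = R²·29 − 36²:  R² = (1296 + 3605) / 29 = 169
R = √169 = 13  ⇒  r_B = 13 − 5 = 8

rB=8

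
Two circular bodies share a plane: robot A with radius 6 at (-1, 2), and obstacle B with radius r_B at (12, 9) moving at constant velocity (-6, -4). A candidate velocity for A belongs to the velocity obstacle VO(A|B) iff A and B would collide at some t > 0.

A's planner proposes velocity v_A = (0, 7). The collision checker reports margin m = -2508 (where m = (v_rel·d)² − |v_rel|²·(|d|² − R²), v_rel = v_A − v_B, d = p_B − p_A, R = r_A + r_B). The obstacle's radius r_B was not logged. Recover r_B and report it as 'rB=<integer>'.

m = -2508
d = (13, 7);  v_rel = (6, 11),  |v_rel|² = 157
v_rel×d = (6)·(7) − (11)·(13) = -101
since m = R²·157 − (-101)²:  R² = (10201 + -2508) / 157 = 49
R = √49 = 7  ⇒  r_B = 7 − 6 = 1

rB=1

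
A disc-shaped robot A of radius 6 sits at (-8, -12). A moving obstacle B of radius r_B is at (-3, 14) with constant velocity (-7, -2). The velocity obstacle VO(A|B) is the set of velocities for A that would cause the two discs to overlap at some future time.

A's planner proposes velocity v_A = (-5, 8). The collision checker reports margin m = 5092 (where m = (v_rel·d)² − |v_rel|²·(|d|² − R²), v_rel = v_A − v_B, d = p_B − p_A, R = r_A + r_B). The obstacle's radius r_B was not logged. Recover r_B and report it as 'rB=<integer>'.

m = 5092
d = (5, 26);  v_rel = (2, 10),  |v_rel|² = 104
v_rel×d = (2)·(26) − (10)·(5) = 2
since m = R²·104 − 2²:  R² = (4 + 5092) / 104 = 49
R = √49 = 7  ⇒  r_B = 7 − 6 = 1

rB=1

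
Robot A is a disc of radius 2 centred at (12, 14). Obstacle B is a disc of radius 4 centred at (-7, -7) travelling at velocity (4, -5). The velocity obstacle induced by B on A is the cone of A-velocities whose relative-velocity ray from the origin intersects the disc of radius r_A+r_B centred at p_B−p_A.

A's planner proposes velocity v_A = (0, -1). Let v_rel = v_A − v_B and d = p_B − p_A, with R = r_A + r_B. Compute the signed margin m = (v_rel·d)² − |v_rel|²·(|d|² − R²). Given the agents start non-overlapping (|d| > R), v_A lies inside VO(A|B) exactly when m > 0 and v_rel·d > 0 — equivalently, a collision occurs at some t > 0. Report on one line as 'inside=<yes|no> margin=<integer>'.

d = (-19, -21),  |d|² = 802;  R = 2+4 = 6,  c = 802−6² = 766
v_rel = (-4, 4),  |v_rel|² = 32;  v_rel·d = (-4)·(-19) + (4)·(-21) = -8
32·t² + 16·t + 766 = 0  ⇒  m = (-8)² − 32·766 = -24448
m = -24448 < 0,  v_rel·d = -8 < 0  ⇒  outside

inside=no margin=-24448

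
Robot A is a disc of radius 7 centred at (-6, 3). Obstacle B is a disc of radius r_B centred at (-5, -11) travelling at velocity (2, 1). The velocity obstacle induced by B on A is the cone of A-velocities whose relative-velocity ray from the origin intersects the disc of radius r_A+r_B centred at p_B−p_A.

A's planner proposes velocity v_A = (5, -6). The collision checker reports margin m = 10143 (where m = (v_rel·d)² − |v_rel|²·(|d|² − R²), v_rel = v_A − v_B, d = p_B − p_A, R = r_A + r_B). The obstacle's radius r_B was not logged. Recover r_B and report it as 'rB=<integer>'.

m = 10143
d = (1, -14);  v_rel = (3, -7),  |v_rel|² = 58
v_rel×d = (3)·(-14) − (-7)·(1) = -35
since m = R²·58 − (-35)²:  R² = (1225 + 10143) / 58 = 196
R = √196 = 14  ⇒  r_B = 14 − 7 = 7

rB=7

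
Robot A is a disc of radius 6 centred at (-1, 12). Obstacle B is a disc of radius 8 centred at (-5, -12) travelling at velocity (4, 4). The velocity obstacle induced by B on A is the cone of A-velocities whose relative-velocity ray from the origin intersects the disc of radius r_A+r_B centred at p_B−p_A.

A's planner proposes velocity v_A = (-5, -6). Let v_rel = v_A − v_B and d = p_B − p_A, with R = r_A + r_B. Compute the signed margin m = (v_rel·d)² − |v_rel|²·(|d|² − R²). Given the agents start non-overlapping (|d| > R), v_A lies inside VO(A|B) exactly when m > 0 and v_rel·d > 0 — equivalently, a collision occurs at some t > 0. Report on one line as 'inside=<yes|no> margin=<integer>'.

d = (-4, -24),  |d|² = 592;  R = 6+8 = 14,  c = 592−14² = 396
v_rel = (-9, -10),  |v_rel|² = 181;  v_rel·d = (-9)·(-4) + (-10)·(-24) = 276
181·t² − 552·t + 396 = 0  ⇒  m = 276² − 181·396 = 4500
m = 4500 > 0,  v_rel·d = 276 > 0  ⇒  inside

inside=yes margin=4500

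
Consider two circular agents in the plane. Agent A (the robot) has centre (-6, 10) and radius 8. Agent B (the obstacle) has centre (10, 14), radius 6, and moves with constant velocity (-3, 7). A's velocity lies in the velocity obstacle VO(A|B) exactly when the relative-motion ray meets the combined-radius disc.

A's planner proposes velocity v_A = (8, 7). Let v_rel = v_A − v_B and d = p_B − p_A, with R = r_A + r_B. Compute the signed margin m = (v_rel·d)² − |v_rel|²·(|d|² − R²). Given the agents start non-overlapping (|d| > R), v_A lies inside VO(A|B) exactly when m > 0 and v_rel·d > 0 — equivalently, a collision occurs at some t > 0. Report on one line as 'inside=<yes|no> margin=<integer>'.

d = (16, 4),  |d|² = 272;  R = 8+6 = 14,  c = 272−14² = 76
v_rel = (11, 0),  |v_rel|² = 121;  v_rel·d = (11)·(16) + (0)·(4) = 176
121·t² − 352·t + 76 = 0  ⇒  m = 176² − 121·76 = 21780
m = 21780 > 0,  v_rel·d = 176 > 0  ⇒  inside

inside=yes margin=21780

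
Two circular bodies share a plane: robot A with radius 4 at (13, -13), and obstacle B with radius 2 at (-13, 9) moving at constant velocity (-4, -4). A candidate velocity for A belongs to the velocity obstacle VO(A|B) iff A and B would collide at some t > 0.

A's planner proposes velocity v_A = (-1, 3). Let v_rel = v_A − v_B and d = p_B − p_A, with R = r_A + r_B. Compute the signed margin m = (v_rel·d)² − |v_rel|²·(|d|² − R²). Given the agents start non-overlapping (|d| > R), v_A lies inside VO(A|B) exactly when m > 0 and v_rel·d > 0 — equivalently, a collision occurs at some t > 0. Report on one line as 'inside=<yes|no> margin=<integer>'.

d = (-26, 22),  |d|² = 1160;  R = 4+2 = 6,  c = 1160−6² = 1124
v_rel = (3, 7),  |v_rel|² = 58;  v_rel·d = (3)·(-26) + (7)·(22) = 76
58·t² − 152·t + 1124 = 0  ⇒  m = 76² − 58·1124 = -59416
m = -59416 < 0,  v_rel·d = 76 > 0  ⇒  outside

inside=no margin=-59416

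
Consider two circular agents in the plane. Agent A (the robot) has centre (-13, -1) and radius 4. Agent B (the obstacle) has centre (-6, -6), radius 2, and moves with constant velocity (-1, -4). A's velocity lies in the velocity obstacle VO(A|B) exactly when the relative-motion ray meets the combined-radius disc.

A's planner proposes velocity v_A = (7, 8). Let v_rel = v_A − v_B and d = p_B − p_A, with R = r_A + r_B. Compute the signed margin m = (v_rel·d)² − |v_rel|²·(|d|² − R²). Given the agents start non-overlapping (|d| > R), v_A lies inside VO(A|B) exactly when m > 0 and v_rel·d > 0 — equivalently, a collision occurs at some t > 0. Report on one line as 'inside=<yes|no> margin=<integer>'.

d = (7, -5),  |d|² = 74;  R = 4+2 = 6,  c = 74−6² = 38
v_rel = (8, 12),  |v_rel|² = 208;  v_rel·d = (8)·(7) + (12)·(-5) = -4
208·t² + 8·t + 38 = 0  ⇒  m = (-4)² − 208·38 = -7888
m = -7888 < 0,  v_rel·d = -4 < 0  ⇒  outside

inside=no margin=-7888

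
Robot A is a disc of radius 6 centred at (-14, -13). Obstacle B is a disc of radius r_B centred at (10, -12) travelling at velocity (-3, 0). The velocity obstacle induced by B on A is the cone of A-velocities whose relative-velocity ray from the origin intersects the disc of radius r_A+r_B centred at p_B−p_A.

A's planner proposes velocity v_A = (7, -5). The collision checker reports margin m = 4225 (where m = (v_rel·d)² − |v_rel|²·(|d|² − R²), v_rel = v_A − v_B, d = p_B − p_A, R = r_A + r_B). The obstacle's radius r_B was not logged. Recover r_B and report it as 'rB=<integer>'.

m = 4225
d = (24, 1);  v_rel = (10, -5),  |v_rel|² = 125
v_rel×d = (10)·(1) − (-5)·(24) = 130
since m = R²·125 − 130²:  R² = (16900 + 4225) / 125 = 169
R = √169 = 13  ⇒  r_B = 13 − 6 = 7

rB=7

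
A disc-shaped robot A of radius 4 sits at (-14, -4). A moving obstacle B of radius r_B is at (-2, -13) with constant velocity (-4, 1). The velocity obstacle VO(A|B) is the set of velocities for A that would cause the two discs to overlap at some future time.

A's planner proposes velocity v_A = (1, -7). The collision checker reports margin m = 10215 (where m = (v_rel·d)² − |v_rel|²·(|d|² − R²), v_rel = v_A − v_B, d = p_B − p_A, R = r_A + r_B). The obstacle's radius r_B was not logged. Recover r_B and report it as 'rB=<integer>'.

m = 10215
d = (12, -9);  v_rel = (5, -8),  |v_rel|² = 89
v_rel×d = (5)·(-9) − (-8)·(12) = 51
since m = R²·89 − 51²:  R² = (2601 + 10215) / 89 = 144
R = √144 = 12  ⇒  r_B = 12 − 4 = 8

rB=8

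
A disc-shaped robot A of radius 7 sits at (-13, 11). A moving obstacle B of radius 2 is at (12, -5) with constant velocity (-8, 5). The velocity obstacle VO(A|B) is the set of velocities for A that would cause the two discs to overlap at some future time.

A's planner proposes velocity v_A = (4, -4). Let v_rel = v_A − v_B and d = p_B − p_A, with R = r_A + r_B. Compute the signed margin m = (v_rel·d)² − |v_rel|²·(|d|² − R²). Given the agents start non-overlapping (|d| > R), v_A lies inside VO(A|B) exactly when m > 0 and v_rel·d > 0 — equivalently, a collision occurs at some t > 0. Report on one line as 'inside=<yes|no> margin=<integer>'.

d = (25, -16),  |d|² = 881;  R = 7+2 = 9,  c = 881−9² = 800
v_rel = (12, -9),  |v_rel|² = 225;  v_rel·d = (12)·(25) + (-9)·(-16) = 444
225·t² − 888·t + 800 = 0  ⇒  m = 444² − 225·800 = 17136
m = 17136 > 0,  v_rel·d = 444 > 0  ⇒  inside

inside=yes margin=17136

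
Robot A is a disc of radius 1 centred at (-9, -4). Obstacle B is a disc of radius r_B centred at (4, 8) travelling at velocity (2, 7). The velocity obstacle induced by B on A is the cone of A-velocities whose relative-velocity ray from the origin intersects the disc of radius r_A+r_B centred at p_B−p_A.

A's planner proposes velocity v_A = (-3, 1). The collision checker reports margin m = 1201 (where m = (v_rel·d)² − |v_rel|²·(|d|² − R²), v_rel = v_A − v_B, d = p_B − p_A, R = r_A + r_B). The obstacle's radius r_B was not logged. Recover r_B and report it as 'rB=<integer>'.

m = 1201
d = (13, 12);  v_rel = (-5, -6),  |v_rel|² = 61
v_rel×d = (-5)·(12) − (-6)·(13) = 18
since m = R²·61 − 18²:  R² = (324 + 1201) / 61 = 25
R = √25 = 5  ⇒  r_B = 5 − 1 = 4

rB=4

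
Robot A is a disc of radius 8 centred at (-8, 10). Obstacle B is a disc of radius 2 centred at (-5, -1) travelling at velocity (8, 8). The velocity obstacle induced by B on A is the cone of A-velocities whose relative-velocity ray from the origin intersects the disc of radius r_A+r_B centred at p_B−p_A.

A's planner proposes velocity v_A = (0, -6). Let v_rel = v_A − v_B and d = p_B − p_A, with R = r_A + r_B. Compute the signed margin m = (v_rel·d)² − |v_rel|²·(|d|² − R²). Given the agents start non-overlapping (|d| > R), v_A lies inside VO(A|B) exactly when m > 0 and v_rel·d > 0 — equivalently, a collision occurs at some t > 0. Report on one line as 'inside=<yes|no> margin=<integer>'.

d = (3, -11),  |d|² = 130;  R = 8+2 = 10,  c = 130−10² = 30
v_rel = (-8, -14),  |v_rel|² = 260;  v_rel·d = (-8)·(3) + (-14)·(-11) = 130
260·t² − 260·t + 30 = 0  ⇒  m = 130² − 260·30 = 9100
m = 9100 > 0,  v_rel·d = 130 > 0  ⇒  inside

inside=yes margin=9100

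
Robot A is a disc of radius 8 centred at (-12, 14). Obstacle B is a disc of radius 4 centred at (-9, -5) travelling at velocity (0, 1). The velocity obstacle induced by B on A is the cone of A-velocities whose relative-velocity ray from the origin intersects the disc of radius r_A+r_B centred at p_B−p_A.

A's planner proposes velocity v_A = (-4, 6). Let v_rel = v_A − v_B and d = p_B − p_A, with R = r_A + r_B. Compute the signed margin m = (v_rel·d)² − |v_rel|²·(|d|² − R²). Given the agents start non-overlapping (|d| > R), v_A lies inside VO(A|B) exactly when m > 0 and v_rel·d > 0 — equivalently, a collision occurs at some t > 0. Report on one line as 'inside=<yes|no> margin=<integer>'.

d = (3, -19),  |d|² = 370;  R = 8+4 = 12,  c = 370−12² = 226
v_rel = (-4, 5),  |v_rel|² = 41;  v_rel·d = (-4)·(3) + (5)·(-19) = -107
41·t² + 214·t + 226 = 0  ⇒  m = (-107)² − 41·226 = 2183
m = 2183 > 0,  v_rel·d = -107 < 0  ⇒  outside

inside=no margin=2183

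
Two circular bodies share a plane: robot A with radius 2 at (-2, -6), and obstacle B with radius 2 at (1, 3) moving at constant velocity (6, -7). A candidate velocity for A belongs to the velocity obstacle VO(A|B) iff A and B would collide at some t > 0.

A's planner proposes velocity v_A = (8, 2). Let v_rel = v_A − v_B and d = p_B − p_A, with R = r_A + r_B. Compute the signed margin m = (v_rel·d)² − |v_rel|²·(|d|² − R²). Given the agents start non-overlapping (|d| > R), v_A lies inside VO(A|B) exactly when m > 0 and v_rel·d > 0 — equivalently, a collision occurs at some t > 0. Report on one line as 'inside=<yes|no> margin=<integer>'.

d = (3, 9),  |d|² = 90;  R = 2+2 = 4,  c = 90−4² = 74
v_rel = (2, 9),  |v_rel|² = 85;  v_rel·d = (2)·(3) + (9)·(9) = 87
85·t² − 174·t + 74 = 0  ⇒  m = 87² − 85·74 = 1279
m = 1279 > 0,  v_rel·d = 87 > 0  ⇒  inside

inside=yes margin=1279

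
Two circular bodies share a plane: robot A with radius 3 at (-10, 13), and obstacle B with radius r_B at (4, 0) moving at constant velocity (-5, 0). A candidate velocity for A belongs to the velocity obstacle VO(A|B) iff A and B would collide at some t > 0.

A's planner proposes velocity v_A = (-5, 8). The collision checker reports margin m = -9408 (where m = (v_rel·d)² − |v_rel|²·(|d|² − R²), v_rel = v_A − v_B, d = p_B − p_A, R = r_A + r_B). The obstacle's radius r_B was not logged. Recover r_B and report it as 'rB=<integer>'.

m = -9408
d = (14, -13);  v_rel = (0, 8),  |v_rel|² = 64
v_rel×d = (0)·(-13) − (8)·(14) = -112
since m = R²·64 − (-112)²:  R² = (12544 + -9408) / 64 = 49
R = √49 = 7  ⇒  r_B = 7 − 3 = 4

rB=4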